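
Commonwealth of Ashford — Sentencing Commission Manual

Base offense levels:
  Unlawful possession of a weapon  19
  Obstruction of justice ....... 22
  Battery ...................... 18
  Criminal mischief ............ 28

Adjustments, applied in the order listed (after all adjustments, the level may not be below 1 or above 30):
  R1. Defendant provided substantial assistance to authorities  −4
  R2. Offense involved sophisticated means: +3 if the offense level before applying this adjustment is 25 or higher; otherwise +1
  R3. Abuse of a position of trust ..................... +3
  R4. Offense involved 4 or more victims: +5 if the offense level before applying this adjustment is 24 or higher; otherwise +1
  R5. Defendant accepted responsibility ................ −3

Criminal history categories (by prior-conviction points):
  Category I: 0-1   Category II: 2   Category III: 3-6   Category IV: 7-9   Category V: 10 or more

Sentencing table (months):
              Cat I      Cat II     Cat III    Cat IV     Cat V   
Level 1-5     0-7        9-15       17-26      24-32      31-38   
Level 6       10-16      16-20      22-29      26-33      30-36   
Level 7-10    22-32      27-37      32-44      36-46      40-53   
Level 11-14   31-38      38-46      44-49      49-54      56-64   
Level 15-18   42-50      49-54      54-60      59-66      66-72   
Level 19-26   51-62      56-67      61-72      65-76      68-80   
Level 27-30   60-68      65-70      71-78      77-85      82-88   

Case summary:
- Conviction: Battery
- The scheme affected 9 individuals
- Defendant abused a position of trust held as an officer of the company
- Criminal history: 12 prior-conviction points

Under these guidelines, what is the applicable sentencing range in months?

68-80 months

Base offense level for battery: 18.
R3 applies: 18 + 3 = 21.
R4 applies (level before this adjustment is 21 < 24, so +1): 21 + 1 = 22.
Final offense level: 22.
Criminal history: 12 prior points → Category V (10+).
Level 22 falls in the 19-26 band.
Grid: Level 19-26 × Category V = 68-80 months.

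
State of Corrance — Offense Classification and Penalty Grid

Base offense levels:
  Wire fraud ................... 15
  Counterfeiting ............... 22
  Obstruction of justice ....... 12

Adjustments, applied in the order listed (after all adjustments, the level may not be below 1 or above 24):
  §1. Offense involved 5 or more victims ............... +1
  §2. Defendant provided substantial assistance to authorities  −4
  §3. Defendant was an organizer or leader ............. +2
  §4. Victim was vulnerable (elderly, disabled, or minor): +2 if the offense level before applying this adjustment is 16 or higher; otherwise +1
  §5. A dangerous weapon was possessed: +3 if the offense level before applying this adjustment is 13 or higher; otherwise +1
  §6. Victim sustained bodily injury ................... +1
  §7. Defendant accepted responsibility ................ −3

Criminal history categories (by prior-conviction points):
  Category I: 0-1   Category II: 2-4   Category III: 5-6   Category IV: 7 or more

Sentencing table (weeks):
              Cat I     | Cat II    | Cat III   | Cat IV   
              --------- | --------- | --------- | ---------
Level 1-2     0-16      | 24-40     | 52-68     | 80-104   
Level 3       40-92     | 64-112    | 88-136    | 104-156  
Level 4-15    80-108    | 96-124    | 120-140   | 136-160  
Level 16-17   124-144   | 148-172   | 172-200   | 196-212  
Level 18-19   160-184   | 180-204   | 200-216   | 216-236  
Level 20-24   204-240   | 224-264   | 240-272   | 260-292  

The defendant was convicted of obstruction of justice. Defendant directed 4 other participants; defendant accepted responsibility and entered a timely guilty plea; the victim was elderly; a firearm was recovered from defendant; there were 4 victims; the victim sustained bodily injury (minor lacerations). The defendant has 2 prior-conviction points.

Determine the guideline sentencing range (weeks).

148-172 weeks

Base offense level for obstruction of justice: 12.
§2 does not apply.
§3 applies: 12 + 2 = 14.
§4 applies (level before this adjustment is 14 < 16, so +1): 14 + 1 = 15.
§5 applies (level before this adjustment is 15 ≥ 13, so +3): 15 + 3 = 18.
§6 applies: 18 + 1 = 19.
§7 applies: 19 − 3 = 16.
Final offense level: 16.
Criminal history: 2 prior points → Category II (2-4).
Level 16 falls in the 16-17 band.
Grid: Level 16-17 × Category II = 148-172 weeks.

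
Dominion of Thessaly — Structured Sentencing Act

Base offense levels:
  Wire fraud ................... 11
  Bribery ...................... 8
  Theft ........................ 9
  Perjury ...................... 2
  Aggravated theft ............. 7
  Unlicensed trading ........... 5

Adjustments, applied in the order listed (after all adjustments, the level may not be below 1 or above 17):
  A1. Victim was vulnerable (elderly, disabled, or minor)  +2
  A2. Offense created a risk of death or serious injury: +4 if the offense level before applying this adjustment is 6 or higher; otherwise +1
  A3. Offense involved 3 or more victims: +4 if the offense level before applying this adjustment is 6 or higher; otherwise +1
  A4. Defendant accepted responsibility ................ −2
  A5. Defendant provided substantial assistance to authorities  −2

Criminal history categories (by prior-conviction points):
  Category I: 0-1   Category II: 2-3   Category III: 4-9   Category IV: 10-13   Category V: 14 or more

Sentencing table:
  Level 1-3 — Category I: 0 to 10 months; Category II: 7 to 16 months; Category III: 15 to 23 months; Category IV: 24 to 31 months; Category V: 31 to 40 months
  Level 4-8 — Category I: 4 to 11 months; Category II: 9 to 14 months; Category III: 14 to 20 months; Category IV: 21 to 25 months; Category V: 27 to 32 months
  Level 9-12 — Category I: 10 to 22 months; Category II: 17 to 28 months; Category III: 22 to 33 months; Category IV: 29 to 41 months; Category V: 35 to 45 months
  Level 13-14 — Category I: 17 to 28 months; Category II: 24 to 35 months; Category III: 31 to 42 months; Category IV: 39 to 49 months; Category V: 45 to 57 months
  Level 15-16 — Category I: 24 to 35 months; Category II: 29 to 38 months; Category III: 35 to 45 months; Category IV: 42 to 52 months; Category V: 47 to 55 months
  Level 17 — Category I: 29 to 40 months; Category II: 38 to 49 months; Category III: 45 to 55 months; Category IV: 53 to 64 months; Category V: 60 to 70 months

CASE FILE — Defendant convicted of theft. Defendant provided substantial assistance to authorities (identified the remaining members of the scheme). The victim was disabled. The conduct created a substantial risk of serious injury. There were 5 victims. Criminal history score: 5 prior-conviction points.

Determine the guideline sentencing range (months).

Base offense level for theft: 9.
A1 applies: 9 + 2 = 11.
A2 applies (level before this adjustment is 11 ≥ 6, so +4): 11 + 4 = 15.
A3 applies (level before this adjustment is 15 ≥ 6, so +4): 15 + 4 = 19.
A4 does not apply.
A5 applies: 19 − 2 = 17.
Final offense level: 17.
Criminal history: 5 prior points → Category III (4-9).
Level 17 falls in the 17 band.
Grid: Level 17 × Category III = 45-55 months.

45-55 months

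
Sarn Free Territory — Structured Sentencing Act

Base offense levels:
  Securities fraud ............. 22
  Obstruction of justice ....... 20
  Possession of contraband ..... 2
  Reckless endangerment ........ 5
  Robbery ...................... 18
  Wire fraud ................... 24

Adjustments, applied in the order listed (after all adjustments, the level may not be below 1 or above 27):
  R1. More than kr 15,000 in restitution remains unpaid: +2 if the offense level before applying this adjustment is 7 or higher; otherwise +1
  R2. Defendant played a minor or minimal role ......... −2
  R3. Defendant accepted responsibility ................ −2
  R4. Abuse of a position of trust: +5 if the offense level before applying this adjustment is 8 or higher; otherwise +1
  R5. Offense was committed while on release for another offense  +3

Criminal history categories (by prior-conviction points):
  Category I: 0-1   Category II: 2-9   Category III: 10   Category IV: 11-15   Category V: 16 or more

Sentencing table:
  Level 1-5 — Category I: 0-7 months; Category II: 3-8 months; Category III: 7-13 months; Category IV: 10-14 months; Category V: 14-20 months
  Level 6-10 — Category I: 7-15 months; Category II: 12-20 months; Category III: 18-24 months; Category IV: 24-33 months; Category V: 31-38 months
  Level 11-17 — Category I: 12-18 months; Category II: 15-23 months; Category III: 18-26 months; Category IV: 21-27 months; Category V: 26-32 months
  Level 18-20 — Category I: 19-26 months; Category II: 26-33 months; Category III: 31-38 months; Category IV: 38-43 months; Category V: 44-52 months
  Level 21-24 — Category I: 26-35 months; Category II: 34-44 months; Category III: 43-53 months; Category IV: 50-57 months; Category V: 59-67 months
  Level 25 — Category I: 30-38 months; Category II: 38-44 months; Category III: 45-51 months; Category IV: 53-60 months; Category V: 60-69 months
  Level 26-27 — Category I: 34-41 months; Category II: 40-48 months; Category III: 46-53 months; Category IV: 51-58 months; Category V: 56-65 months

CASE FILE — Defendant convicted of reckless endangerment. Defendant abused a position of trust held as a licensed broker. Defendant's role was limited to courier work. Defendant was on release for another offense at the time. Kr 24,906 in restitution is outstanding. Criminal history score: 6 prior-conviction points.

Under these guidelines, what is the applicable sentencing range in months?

12-20 months

Base offense level for reckless endangerment: 5.
R1 applies (level before this adjustment is 5 < 7, so +1): 5 + 1 = 6.
R2 applies: 6 − 2 = 4.
R3 does not apply.
R4 applies (level before this adjustment is 4 < 8, so +1): 4 + 1 = 5.
R5 applies: 5 + 3 = 8.
Final offense level: 8.
Criminal history: 6 prior points → Category II (2-9).
Level 8 falls in the 6-10 band.
Grid: Level 6-10 × Category II = 12-20 months.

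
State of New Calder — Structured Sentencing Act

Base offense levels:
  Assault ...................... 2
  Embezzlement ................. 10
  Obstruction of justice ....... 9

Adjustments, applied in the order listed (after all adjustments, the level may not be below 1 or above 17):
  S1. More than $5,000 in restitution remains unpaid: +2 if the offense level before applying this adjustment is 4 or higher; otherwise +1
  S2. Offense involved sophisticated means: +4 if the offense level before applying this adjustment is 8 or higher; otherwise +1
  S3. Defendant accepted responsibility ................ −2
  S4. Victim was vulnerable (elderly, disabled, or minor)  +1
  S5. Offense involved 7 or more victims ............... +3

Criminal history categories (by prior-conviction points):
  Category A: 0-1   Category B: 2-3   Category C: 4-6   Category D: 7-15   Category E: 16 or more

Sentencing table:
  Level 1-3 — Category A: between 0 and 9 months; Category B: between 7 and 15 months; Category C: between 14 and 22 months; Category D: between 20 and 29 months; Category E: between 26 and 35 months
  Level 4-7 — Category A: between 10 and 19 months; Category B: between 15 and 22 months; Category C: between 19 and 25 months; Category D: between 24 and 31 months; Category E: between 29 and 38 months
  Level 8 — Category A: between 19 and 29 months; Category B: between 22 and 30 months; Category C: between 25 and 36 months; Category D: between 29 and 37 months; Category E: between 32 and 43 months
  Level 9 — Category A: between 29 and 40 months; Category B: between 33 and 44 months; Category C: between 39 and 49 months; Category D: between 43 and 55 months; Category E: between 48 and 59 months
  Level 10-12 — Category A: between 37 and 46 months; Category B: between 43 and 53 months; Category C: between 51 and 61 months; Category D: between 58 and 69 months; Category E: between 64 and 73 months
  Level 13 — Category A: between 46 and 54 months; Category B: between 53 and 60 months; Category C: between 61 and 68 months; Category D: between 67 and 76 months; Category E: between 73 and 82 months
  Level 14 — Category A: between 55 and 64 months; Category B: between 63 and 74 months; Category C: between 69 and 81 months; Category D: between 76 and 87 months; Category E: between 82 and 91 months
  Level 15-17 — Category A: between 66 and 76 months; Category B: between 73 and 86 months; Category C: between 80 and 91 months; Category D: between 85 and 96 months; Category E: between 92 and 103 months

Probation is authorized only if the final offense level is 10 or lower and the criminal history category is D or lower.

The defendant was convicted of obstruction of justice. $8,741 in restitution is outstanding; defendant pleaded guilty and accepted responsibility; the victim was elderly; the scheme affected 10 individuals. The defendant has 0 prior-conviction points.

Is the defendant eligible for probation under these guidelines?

Base offense level for obstruction of justice: 9.
S1 applies (level before this adjustment is 9 ≥ 4, so +2): 9 + 2 = 11.
S3 applies: 11 − 2 = 9.
S4 applies: 9 + 1 = 10.
S5 applies: 10 + 3 = 13.
Final offense level: 13.
Criminal history: 0 prior points → Category A (0-1).
Level 13 falls in the 13 band.
Grid: Level 13 × Category A = 46-54 months.
Probation check: level 13 > 10 and category A ≤ D → not eligible.

No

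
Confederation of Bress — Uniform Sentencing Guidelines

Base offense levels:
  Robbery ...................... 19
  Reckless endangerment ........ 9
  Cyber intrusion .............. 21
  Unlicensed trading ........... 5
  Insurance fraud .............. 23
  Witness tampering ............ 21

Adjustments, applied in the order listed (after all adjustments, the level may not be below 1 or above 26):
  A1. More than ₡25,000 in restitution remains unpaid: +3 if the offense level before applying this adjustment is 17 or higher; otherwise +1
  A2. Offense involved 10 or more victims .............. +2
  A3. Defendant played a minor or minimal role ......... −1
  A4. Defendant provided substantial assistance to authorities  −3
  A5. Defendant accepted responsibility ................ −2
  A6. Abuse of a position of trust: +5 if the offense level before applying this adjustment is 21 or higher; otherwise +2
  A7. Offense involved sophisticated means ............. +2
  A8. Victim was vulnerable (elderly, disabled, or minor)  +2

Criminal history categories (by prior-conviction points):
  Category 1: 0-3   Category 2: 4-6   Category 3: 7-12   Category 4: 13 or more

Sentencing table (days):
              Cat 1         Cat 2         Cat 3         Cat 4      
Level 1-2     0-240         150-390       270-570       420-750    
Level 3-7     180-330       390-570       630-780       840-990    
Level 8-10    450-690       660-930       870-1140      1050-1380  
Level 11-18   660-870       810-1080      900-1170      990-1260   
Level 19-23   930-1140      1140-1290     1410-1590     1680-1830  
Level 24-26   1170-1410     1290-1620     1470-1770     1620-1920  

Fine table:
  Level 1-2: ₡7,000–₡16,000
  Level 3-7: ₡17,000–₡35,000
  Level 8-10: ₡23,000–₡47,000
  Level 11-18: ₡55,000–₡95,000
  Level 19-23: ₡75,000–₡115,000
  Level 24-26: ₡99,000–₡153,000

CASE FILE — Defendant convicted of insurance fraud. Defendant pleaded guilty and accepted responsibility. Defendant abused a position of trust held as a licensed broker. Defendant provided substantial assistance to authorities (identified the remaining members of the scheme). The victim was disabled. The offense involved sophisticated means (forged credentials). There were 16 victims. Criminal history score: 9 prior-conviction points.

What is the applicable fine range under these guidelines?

Base offense level for insurance fraud: 23.
A2 applies: 23 + 2 = 25.
A3 does not apply.
A4 applies: 25 − 3 = 22.
A5 applies: 22 − 2 = 20.
A6 applies (level before this adjustment is 20 < 21, so +2): 20 + 2 = 22.
A7 applies: 22 + 2 = 24.
A8 applies: 24 + 2 = 26.
Final offense level: 26.
Level 26 falls in the 24-26 band.
Fine table: Level 24-26 → ₡99,000–₡153,000.

₡99,000–₡153,000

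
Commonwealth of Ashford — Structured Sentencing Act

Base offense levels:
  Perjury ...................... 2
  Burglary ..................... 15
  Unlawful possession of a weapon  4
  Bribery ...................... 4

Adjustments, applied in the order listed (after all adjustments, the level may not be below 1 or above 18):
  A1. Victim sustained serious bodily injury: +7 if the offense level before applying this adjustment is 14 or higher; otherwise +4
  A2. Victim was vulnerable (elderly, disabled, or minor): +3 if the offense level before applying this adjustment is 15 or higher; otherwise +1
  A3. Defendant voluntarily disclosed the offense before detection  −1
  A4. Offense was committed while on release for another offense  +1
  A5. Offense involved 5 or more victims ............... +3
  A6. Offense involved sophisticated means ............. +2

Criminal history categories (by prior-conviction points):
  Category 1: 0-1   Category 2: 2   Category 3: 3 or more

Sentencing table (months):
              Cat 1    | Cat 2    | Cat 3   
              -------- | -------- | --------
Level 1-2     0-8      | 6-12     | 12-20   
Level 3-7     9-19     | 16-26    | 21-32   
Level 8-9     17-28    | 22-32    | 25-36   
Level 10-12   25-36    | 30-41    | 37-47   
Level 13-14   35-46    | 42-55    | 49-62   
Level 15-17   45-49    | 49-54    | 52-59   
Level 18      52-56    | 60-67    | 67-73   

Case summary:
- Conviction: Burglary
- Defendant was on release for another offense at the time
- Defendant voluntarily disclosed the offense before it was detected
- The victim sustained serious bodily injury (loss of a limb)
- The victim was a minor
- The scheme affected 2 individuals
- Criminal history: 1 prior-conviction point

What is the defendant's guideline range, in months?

Base offense level for burglary: 15.
A1 applies (level before this adjustment is 15 ≥ 14, so +7): 15 + 7 = 22.
A2 applies (level before this adjustment is 22 ≥ 15, so +3): 22 + 3 = 25.
A3 applies: 25 − 1 = 24.
A4 applies: 24 + 1 = 25.
Level 25 exceeds the maximum of 18; capped at 18.
Final offense level: 18.
Criminal history: 1 prior point → Category 1 (0-1).
Level 18 falls in the 18 band.
Grid: Level 18 × Category 1 = 52-56 months.

52-56 months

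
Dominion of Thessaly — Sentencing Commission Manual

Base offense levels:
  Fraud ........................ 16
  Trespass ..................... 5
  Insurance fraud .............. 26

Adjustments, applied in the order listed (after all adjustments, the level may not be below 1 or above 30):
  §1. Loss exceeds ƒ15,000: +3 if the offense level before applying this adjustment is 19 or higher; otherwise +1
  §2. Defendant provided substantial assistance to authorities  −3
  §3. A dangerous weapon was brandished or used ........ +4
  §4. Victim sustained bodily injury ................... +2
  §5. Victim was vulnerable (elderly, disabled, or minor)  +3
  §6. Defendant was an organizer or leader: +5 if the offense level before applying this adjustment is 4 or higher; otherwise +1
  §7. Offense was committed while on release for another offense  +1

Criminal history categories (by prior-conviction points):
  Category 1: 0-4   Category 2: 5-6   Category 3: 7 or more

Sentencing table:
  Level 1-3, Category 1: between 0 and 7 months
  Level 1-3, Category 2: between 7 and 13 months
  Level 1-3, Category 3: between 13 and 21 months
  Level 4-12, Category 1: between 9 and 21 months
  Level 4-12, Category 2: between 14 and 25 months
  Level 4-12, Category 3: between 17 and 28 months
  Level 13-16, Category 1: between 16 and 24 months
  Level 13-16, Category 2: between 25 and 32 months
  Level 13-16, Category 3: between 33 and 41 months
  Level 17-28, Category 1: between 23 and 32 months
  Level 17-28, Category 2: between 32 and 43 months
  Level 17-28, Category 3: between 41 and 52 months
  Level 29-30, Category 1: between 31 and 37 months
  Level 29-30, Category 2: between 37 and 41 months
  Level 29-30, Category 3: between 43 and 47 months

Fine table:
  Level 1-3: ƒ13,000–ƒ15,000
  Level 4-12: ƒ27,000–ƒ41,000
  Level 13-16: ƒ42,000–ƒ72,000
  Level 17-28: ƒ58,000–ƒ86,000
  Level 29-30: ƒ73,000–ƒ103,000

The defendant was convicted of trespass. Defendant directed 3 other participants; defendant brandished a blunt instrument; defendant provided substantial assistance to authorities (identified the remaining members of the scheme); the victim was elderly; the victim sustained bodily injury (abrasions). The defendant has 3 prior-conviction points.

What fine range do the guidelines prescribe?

ƒ42,000–ƒ72,000

Base offense level for trespass: 5.
§1 does not apply.
§2 applies: 5 − 3 = 2.
§3 applies: 2 + 4 = 6.
§4 applies: 6 + 2 = 8.
§5 applies: 8 + 3 = 11.
§6 applies (level before this adjustment is 11 ≥ 4, so +5): 11 + 5 = 16.
Final offense level: 16.
Level 16 falls in the 13-16 band.
Fine table: Level 13-16 → ƒ42,000–ƒ72,000.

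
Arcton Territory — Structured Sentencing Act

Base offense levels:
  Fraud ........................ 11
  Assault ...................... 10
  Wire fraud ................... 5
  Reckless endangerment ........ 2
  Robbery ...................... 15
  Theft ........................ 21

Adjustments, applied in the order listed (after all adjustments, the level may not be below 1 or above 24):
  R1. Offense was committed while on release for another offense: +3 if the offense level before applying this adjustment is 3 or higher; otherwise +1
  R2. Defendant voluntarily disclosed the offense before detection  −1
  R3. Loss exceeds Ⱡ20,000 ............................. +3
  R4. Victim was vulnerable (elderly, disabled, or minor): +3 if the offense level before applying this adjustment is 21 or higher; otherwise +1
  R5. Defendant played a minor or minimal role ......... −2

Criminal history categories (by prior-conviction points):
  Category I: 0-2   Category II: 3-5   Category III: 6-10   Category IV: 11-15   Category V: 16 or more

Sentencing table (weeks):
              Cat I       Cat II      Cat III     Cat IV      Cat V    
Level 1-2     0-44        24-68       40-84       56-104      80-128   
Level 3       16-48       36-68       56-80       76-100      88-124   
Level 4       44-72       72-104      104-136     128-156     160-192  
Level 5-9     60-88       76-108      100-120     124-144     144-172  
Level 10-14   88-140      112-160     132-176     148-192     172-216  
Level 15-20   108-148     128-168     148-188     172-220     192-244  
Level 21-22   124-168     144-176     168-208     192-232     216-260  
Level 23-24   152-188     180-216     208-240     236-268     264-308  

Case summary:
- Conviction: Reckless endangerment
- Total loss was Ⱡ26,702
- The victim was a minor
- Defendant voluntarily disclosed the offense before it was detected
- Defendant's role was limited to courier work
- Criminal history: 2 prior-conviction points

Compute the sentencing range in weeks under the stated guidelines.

16-48 weeks

Base offense level for reckless endangerment: 2.
R2 applies: 2 − 1 = 1.
R3 applies: 1 + 3 = 4.
R4 applies (level before this adjustment is 4 < 21, so +1): 4 + 1 = 5.
R5 applies: 5 − 2 = 3.
Final offense level: 3.
Criminal history: 2 prior points → Category I (0-2).
Level 3 falls in the 3 band.
Grid: Level 3 × Category I = 16-48 weeks.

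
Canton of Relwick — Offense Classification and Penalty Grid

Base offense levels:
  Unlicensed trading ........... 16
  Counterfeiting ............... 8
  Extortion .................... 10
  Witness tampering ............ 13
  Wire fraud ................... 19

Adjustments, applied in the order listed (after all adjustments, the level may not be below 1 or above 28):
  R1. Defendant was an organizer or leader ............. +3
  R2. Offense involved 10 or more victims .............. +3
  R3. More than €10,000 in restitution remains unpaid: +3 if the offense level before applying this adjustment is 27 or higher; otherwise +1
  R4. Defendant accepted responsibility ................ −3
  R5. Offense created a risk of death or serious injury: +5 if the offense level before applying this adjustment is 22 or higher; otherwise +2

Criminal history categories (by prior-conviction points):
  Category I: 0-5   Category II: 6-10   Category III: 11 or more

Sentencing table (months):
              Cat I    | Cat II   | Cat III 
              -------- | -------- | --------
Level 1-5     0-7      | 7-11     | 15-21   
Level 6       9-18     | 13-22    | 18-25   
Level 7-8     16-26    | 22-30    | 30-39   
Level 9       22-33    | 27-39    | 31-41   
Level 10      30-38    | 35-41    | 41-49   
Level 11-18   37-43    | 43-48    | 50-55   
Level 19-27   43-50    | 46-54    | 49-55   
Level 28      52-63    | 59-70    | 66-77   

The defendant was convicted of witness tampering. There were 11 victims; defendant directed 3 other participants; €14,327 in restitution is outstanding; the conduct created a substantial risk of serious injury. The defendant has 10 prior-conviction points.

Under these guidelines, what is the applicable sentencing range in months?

Base offense level for witness tampering: 13.
R1 applies: 13 + 3 = 16.
R2 applies: 16 + 3 = 19.
R3 applies (level before this adjustment is 19 < 27, so +1): 19 + 1 = 20.
R4 does not apply.
R5 applies (level before this adjustment is 20 < 22, so +2): 20 + 2 = 22.
Final offense level: 22.
Criminal history: 10 prior points → Category II (6-10).
Level 22 falls in the 19-27 band.
Grid: Level 19-27 × Category II = 46-54 months.

46-54 months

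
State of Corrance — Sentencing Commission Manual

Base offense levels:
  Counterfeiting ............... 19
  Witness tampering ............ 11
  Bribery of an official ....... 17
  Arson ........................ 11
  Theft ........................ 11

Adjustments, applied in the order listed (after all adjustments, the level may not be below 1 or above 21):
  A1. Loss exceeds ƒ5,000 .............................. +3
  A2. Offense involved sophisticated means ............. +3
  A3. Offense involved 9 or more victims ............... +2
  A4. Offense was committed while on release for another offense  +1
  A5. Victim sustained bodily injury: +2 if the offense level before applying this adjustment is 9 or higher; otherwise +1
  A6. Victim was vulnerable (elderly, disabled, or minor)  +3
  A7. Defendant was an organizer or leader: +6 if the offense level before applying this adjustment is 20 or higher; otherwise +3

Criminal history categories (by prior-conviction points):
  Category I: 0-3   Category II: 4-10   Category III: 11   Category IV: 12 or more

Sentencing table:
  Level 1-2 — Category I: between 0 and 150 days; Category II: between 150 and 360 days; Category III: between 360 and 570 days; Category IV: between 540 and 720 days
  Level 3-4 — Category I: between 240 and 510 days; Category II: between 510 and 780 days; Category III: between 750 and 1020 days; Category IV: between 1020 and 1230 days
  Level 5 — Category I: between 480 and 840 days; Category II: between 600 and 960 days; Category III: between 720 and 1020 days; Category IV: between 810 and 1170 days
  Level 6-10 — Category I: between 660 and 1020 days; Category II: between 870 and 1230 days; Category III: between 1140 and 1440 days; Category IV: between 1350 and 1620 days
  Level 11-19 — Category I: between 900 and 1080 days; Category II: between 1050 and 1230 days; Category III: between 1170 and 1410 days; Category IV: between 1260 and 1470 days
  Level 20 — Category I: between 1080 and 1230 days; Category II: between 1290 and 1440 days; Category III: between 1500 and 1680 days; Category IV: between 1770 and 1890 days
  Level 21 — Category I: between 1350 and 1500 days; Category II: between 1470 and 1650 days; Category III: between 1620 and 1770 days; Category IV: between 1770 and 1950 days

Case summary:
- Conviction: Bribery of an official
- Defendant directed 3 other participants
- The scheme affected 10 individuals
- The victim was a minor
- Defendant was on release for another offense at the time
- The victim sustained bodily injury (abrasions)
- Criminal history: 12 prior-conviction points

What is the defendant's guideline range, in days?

1770-1950 days

Base offense level for bribery of an official: 17.
A2 does not apply.
A3 applies: 17 + 2 = 19.
A4 applies: 19 + 1 = 20.
A5 applies (level before this adjustment is 20 ≥ 9, so +2): 20 + 2 = 22.
A6 applies: 22 + 3 = 25.
A7 applies (level before this adjustment is 25 ≥ 20, so +6): 25 + 6 = 31.
Level 31 exceeds the maximum of 21; capped at 21.
Final offense level: 21.
Criminal history: 12 prior points → Category IV (12+).
Level 21 falls in the 21 band.
Grid: Level 21 × Category IV = 1770-1950 days.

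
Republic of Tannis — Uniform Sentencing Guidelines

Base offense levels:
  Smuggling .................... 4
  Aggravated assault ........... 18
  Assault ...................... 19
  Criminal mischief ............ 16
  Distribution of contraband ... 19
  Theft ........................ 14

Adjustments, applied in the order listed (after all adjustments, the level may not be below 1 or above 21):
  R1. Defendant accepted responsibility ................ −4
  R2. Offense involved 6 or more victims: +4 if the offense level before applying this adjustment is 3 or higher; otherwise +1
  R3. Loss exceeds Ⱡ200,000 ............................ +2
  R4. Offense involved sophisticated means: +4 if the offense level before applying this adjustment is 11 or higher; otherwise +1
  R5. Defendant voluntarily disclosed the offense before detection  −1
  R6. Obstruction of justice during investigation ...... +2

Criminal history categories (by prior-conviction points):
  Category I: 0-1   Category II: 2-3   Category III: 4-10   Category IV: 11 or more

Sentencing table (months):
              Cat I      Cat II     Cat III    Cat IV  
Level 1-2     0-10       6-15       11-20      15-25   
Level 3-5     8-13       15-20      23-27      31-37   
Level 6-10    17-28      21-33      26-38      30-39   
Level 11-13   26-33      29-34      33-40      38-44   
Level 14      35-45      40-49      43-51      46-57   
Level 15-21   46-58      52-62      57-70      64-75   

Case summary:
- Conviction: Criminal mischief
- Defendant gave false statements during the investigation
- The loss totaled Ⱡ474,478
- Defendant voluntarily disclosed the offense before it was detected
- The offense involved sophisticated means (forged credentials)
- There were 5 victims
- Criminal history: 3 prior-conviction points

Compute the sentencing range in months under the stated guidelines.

Base offense level for criminal mischief: 16.
R2 does not apply.
R3 applies: 16 + 2 = 18.
R4 applies (level before this adjustment is 18 ≥ 11, so +4): 18 + 4 = 22.
R5 applies: 22 − 1 = 21.
R6 applies: 21 + 2 = 23.
Level 23 exceeds the maximum of 21; capped at 21.
Final offense level: 21.
Criminal history: 3 prior points → Category II (2-3).
Level 21 falls in the 15-21 band.
Grid: Level 15-21 × Category II = 52-62 months.

52-62 months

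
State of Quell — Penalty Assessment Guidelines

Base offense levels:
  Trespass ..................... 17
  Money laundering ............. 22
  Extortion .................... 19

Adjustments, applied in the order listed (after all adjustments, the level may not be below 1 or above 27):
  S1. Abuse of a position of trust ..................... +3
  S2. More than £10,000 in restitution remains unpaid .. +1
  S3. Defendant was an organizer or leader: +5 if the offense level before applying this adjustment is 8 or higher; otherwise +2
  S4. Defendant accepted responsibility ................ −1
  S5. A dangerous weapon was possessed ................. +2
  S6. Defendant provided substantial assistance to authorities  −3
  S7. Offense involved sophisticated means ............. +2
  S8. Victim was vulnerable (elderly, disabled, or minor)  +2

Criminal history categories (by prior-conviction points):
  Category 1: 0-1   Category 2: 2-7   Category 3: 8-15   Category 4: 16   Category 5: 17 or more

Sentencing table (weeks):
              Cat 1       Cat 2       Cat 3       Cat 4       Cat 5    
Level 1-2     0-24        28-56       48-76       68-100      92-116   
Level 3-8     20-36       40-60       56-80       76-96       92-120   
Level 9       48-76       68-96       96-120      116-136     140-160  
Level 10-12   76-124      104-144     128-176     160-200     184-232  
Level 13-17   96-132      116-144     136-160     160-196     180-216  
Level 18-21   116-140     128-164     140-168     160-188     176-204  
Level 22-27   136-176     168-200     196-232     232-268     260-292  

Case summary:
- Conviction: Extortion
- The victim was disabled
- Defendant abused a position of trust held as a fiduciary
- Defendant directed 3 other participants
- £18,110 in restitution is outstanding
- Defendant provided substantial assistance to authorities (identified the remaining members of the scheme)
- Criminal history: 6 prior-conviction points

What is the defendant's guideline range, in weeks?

Base offense level for extortion: 19.
S1 applies: 19 + 3 = 22.
S2 applies: 22 + 1 = 23.
S3 applies (level before this adjustment is 23 ≥ 8, so +5): 23 + 5 = 28.
S4 does not apply.
S6 applies: 28 − 3 = 25.
S8 applies: 25 + 2 = 27.
Final offense level: 27.
Criminal history: 6 prior points → Category 2 (2-7).
Level 27 falls in the 22-27 band.
Grid: Level 22-27 × Category 2 = 168-200 weeks.

168-200 weeks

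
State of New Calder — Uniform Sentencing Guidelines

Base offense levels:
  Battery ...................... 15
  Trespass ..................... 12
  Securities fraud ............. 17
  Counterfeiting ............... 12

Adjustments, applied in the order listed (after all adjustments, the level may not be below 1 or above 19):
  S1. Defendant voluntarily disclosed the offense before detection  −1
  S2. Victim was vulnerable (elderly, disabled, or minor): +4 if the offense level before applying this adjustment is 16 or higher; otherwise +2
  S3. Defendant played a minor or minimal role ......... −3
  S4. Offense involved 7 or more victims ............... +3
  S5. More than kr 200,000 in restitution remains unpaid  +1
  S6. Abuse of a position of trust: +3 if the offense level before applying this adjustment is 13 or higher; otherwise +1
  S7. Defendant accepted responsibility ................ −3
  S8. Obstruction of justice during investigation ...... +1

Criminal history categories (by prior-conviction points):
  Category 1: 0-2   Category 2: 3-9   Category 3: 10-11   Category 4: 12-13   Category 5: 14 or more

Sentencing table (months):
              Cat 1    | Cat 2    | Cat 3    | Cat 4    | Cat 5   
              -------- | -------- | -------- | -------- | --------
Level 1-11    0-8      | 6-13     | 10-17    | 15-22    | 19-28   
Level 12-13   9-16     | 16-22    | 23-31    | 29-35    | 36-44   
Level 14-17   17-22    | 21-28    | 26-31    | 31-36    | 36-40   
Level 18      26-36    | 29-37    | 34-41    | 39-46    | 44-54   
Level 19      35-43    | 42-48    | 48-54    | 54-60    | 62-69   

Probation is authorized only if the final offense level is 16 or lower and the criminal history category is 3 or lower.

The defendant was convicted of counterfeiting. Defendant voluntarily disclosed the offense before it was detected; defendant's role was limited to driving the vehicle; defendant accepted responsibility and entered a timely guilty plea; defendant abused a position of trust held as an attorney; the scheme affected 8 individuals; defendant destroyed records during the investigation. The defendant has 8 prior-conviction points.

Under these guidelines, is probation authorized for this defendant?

Base offense level for counterfeiting: 12.
S1 applies: 12 − 1 = 11.
S2 does not apply.
S3 applies: 11 − 3 = 8.
S4 applies: 8 + 3 = 11.
S6 applies (level before this adjustment is 11 < 13, so +1): 11 + 1 = 12.
S7 applies: 12 − 3 = 9.
S8 applies: 9 + 1 = 10.
Final offense level: 10.
Criminal history: 8 prior points → Category 2 (3-9).
Level 10 falls in the 1-11 band.
Grid: Level 1-11 × Category 2 = 6-13 months.
Probation check: level 10 ≤ 16 and category 2 ≤ 3 → eligible.

Yes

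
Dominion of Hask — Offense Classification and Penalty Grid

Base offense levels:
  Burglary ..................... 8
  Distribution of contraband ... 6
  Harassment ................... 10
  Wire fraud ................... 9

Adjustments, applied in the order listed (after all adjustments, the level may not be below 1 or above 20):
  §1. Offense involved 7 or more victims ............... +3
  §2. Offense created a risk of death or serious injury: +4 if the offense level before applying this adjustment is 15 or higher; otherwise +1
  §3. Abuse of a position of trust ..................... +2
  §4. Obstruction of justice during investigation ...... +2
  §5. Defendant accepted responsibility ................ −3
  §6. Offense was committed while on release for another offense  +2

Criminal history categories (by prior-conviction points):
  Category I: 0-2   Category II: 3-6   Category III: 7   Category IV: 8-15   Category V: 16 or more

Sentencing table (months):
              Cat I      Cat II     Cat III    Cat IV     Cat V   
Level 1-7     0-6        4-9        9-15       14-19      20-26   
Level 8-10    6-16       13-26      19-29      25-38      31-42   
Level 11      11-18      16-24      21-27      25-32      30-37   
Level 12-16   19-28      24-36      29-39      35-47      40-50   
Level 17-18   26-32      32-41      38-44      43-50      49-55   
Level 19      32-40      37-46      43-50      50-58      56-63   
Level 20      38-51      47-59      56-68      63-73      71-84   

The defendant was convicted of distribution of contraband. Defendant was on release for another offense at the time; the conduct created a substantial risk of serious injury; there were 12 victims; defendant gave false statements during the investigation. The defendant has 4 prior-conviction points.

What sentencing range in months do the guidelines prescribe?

24-36 months

Base offense level for distribution of contraband: 6.
§1 applies: 6 + 3 = 9.
§2 applies (level before this adjustment is 9 < 15, so +1): 9 + 1 = 10.
§4 applies: 10 + 2 = 12.
§5 does not apply.
§6 applies: 12 + 2 = 14.
Final offense level: 14.
Criminal history: 4 prior points → Category II (3-6).
Level 14 falls in the 12-16 band.
Grid: Level 12-16 × Category II = 24-36 months.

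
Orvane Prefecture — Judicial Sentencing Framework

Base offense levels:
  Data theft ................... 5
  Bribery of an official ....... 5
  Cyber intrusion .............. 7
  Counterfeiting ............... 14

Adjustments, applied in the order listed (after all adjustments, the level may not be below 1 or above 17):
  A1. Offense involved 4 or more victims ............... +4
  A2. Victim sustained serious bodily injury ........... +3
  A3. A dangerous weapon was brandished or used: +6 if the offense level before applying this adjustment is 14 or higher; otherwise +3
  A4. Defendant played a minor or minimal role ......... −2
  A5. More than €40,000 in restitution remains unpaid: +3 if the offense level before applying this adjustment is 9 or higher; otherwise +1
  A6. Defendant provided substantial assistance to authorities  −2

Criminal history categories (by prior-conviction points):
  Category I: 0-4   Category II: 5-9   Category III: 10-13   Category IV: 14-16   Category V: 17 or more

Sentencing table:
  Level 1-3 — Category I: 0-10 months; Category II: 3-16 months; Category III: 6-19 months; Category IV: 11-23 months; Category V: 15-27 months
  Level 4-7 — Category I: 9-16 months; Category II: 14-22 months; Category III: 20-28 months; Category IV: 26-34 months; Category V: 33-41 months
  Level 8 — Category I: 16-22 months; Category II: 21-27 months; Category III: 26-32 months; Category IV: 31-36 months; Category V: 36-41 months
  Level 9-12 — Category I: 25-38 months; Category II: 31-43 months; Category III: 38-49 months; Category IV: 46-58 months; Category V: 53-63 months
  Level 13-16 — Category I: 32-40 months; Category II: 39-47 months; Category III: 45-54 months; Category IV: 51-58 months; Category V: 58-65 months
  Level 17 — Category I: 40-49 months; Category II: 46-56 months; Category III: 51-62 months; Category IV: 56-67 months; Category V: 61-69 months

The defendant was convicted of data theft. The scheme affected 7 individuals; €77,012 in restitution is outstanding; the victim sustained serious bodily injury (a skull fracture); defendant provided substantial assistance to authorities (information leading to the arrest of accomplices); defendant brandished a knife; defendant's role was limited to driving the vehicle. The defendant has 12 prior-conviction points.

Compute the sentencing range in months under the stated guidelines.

45-54 months

Base offense level for data theft: 5.
A1 applies: 5 + 4 = 9.
A2 applies: 9 + 3 = 12.
A3 applies (level before this adjustment is 12 < 14, so +3): 12 + 3 = 15.
A4 applies: 15 − 2 = 13.
A5 applies (level before this adjustment is 13 ≥ 9, so +3): 13 + 3 = 16.
A6 applies: 16 − 2 = 14.
Final offense level: 14.
Criminal history: 12 prior points → Category III (10-13).
Level 14 falls in the 13-16 band.
Grid: Level 13-16 × Category III = 45-54 months.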